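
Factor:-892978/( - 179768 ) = 457/92 = 2^( - 2)*23^( - 1 ) * 457^1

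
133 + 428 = 561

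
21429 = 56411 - 34982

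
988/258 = 494/129 = 3.83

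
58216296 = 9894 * 5884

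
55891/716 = 78 + 43/716 =78.06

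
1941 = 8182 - 6241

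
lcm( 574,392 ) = 16072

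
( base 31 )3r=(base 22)5a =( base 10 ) 120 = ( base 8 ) 170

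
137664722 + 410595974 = 548260696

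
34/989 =34/989 = 0.03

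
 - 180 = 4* (-45) 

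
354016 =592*598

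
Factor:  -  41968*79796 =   -  2^6*43^1*61^1*19949^1 = - 3348878528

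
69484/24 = 2895 + 1/6 = 2895.17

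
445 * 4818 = 2144010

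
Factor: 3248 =2^4* 7^1*29^1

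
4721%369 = 293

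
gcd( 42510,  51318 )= 6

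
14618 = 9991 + 4627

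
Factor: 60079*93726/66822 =938494059/11137 = 3^1*7^(-1 )*37^( - 1)*41^1*  43^(  -  1)*73^1*127^1*823^1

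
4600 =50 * 92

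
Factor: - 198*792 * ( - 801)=125609616= 2^4*3^6*11^2*89^1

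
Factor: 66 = 2^1*3^1*11^1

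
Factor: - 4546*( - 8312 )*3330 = 125828552160 = 2^5*3^2*5^1*37^1*1039^1*2273^1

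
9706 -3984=5722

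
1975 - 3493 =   -  1518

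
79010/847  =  93 +239/847 = 93.28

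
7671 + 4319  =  11990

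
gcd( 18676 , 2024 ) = 92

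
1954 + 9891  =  11845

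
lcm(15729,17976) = 125832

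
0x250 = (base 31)j3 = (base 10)592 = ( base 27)LP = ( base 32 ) IG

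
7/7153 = 7/7153 =0.00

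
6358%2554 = 1250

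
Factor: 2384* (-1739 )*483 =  - 2^4 * 3^1*7^1 * 23^1*37^1*47^1 * 149^1 =- 2002409808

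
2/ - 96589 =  - 2/96589 = -  0.00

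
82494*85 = 7011990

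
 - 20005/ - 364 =20005/364  =  54.96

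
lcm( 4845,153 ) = 14535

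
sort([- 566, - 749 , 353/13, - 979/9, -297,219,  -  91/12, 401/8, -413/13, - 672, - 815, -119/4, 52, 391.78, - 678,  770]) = [ - 815, - 749,  -  678,-672,  -  566,- 297, - 979/9, - 413/13, - 119/4, - 91/12, 353/13, 401/8,52, 219, 391.78,770 ] 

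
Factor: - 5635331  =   - 13^1*53^1*8179^1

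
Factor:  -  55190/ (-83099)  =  2^1*5^1*23^(-1 )*3613^( - 1)*5519^1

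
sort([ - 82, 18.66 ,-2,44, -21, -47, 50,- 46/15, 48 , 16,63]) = [ - 82  ,-47,-21,-46/15,  -  2 , 16, 18.66, 44,48,50, 63]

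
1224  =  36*34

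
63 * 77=4851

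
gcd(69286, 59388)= 9898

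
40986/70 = 585 + 18/35 = 585.51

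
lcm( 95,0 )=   0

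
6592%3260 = 72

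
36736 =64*574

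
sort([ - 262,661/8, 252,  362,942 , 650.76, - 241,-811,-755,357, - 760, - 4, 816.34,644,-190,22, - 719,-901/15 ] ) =[-811, -760, - 755, - 719,-262, - 241,-190, - 901/15, - 4,22,661/8,252,357,362, 644 , 650.76, 816.34 , 942 ] 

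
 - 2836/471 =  - 2836/471 = - 6.02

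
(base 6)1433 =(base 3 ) 112010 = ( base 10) 381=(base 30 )cl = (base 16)17D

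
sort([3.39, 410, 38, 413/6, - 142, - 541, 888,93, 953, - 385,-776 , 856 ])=[-776, - 541 , - 385,- 142,3.39, 38,413/6, 93, 410,856, 888, 953 ]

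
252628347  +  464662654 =717291001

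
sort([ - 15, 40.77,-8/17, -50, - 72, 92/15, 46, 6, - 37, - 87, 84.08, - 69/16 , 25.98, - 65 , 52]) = [ - 87, - 72 ,-65, -50, - 37, - 15 ,-69/16, - 8/17, 6,92/15, 25.98,  40.77, 46,52, 84.08]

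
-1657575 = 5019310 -6676885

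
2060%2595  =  2060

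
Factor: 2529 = 3^2 *281^1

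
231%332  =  231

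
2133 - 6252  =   - 4119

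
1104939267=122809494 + 982129773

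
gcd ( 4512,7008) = 96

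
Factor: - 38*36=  -2^3* 3^2 * 19^1= -1368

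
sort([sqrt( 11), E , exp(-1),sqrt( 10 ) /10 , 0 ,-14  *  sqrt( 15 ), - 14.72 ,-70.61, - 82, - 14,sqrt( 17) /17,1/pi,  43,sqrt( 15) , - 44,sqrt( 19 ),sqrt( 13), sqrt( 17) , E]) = [ - 82 ,-70.61,-14*sqrt( 15), - 44 ,- 14.72, - 14 , 0, sqrt(17)/17, sqrt(10)/10, 1/pi , exp(-1 ),E, E,sqrt( 11 ),sqrt( 13 ),sqrt( 15), sqrt( 17 ), sqrt (19), 43 ] 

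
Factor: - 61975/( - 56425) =67/61 = 61^ ( - 1 )*67^1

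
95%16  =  15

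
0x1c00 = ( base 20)HI8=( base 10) 7168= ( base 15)21CD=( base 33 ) 6j7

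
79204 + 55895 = 135099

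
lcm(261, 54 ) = 1566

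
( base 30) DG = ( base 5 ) 3111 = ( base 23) hf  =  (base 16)196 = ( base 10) 406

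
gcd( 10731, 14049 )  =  21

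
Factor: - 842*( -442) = 372164 = 2^2*13^1*17^1*421^1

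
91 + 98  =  189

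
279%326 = 279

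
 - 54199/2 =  - 54199/2 = - 27099.50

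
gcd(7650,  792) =18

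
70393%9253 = 5622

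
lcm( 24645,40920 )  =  2168760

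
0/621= 0  =  0.00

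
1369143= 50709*27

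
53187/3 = 17729=17729.00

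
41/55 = 41/55 = 0.75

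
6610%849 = 667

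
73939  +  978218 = 1052157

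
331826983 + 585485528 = 917312511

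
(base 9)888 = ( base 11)602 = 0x2d8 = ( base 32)mo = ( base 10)728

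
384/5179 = 384/5179 = 0.07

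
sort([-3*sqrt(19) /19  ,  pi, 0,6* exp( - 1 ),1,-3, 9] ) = [ - 3, - 3*sqrt(19 ) /19, 0,1, 6* exp( - 1),pi,9]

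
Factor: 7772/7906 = 2^1*29^1*59^ ( - 1) = 58/59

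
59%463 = 59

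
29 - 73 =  - 44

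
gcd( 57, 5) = 1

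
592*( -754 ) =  - 446368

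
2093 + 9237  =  11330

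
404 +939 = 1343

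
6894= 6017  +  877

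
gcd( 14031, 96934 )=1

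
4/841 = 4/841 = 0.00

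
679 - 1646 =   -  967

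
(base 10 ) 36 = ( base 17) 22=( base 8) 44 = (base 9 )40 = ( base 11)33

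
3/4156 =3/4156 = 0.00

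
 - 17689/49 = -361 = -  361.00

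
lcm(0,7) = 0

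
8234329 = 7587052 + 647277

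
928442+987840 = 1916282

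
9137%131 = 98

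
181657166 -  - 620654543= 802311709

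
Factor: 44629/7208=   2^(  -  3) *13^1 * 17^( -1)*53^(-1 ) * 3433^1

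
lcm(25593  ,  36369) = 691011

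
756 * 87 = 65772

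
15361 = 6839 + 8522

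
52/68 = 13/17 = 0.76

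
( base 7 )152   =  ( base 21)42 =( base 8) 126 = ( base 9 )105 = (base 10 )86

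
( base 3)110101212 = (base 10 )9041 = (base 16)2351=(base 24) fgh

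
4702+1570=6272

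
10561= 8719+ 1842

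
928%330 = 268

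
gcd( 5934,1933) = 1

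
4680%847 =445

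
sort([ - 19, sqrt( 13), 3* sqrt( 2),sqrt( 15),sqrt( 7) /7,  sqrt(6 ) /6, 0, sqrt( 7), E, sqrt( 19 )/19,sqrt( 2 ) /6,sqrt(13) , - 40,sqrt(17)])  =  [ - 40, -19,0,sqrt(19)/19, sqrt( 2)/6,sqrt( 7 )/7,sqrt( 6)/6,sqrt( 7) , E , sqrt( 13),sqrt( 13 ),sqrt (15 ), sqrt( 17), 3*sqrt( 2) ] 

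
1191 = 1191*1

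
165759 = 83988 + 81771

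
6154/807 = 6154/807 = 7.63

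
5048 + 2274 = 7322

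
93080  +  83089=176169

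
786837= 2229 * 353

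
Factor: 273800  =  2^3 * 5^2 * 37^2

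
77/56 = 1 + 3/8 = 1.38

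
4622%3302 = 1320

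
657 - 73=584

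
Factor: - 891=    - 3^4*11^1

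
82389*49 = 4037061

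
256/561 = 256/561 =0.46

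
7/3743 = 7/3743 = 0.00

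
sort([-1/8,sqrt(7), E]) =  [ - 1/8, sqrt( 7 ), E ]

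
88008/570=772/5  =  154.40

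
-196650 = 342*( - 575) 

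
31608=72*439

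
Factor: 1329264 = 2^4*3^3*17^1*181^1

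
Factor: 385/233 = 5^1 *7^1*11^1*233^( - 1)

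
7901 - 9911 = - 2010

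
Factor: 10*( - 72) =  - 2^4*3^2*5^1 = -  720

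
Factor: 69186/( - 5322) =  - 13 = - 13^1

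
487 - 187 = 300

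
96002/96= 48001/48 = 1000.02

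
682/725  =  682/725 = 0.94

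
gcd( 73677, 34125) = 3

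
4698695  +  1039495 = 5738190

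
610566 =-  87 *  (- 7018 ) 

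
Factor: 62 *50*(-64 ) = -198400 = -2^8*5^2*31^1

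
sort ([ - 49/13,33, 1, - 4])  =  [ -4,-49/13,1,33 ]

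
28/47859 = 4/6837 = 0.00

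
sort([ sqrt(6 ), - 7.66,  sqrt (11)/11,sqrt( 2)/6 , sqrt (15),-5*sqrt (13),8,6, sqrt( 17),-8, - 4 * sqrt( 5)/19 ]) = [ - 5*sqrt( 13),-8,-7.66, - 4 * sqrt( 5 ) /19 , sqrt ( 2 ) /6, sqrt( 11 ) /11,  sqrt(6) , sqrt (15 ),sqrt ( 17 ),  6,8]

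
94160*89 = 8380240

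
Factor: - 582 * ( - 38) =2^2*3^1*19^1*97^1 = 22116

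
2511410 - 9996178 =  - 7484768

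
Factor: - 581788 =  - 2^2 *37^1*3931^1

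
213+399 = 612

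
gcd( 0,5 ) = 5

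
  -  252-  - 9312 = 9060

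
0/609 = 0 =0.00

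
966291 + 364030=1330321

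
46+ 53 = 99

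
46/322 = 1/7 = 0.14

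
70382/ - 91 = -774 + 4/7 = -773.43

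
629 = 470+159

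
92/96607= 92/96607=0.00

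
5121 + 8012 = 13133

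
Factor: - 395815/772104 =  - 2^( - 3)*3^( - 1)*5^1*7^1 *43^1*53^( - 1)*263^1*607^(  -  1) 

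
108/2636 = 27/659   =  0.04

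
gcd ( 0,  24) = 24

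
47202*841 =39696882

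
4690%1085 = 350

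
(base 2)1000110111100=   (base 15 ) 152A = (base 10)4540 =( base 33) 45J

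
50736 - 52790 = - 2054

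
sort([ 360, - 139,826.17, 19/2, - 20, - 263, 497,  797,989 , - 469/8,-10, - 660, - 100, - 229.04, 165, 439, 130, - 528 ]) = [ - 660, - 528,-263, - 229.04 ,-139, - 100 , - 469/8, - 20, - 10,  19/2, 130, 165 , 360, 439,497,797, 826.17,989 ]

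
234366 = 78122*3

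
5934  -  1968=3966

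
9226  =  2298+6928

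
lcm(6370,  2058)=133770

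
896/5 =179+ 1/5 = 179.20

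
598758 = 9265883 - 8667125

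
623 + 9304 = 9927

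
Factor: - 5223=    - 3^1 * 1741^1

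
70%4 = 2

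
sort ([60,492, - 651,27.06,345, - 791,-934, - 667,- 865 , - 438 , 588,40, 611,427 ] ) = [ - 934, - 865, - 791, - 667,  -  651, - 438,27.06,40, 60, 345, 427, 492,588,611 ]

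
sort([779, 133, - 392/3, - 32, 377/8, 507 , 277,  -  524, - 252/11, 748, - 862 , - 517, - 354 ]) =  [ -862, - 524, - 517, - 354, - 392/3,  -  32 ,-252/11,377/8, 133, 277, 507, 748, 779]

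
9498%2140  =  938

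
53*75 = 3975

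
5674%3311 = 2363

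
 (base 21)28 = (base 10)50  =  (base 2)110010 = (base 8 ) 62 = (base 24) 22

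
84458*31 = 2618198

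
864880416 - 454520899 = 410359517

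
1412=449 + 963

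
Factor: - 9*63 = - 567 = - 3^4*7^1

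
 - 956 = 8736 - 9692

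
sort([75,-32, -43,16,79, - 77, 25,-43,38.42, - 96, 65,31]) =[  -  96,- 77, - 43, - 43, - 32, 16 , 25,31,  38.42,65, 75,79]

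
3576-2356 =1220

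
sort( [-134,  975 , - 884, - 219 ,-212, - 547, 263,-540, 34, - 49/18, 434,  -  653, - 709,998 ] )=[ - 884,-709,-653, - 547, - 540,- 219,  -  212, - 134, - 49/18,34,263, 434,975,998]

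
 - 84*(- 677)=56868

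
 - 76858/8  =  -9608+ 3/4 = -9607.25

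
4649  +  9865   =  14514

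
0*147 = 0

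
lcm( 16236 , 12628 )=113652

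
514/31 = 514/31 = 16.58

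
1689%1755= 1689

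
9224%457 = 84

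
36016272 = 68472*526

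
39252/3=13084 = 13084.00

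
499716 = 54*9254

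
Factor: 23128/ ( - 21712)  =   - 49/46 = - 2^( - 1) *7^2*23^( - 1)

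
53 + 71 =124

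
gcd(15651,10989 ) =333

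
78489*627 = 49212603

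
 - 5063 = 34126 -39189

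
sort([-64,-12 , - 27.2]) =[- 64 ,-27.2,-12]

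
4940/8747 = 4940/8747 = 0.56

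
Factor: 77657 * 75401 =79^1*983^1*75401^1 = 5855415457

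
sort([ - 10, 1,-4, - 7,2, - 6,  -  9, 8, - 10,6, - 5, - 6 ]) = [ - 10,-10, - 9, - 7,- 6, - 6, - 5, - 4, 1, 2, 6, 8 ]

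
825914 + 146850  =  972764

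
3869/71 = 3869/71 = 54.49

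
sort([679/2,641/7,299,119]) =[ 641/7, 119,299,679/2]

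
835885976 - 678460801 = 157425175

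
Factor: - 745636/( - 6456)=2^(-1 )*3^( - 1 )*19^1 *269^(-1)*9811^1 = 186409/1614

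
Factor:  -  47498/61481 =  - 2^1* 7^( - 1 )  *  11^1*17^1*127^1 * 8783^( - 1)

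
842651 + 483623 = 1326274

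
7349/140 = 52 + 69/140=52.49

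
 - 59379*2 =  - 118758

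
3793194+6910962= 10704156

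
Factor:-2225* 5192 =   -  11552200 = -2^3*5^2*11^1*59^1*89^1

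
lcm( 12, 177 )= 708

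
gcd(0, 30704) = 30704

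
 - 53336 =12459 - 65795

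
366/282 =61/47=1.30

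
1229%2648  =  1229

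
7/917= 1/131 =0.01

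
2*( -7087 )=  - 14174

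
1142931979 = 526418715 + 616513264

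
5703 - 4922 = 781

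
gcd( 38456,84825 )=1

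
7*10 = 70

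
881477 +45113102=45994579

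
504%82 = 12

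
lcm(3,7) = 21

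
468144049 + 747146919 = 1215290968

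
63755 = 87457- 23702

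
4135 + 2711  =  6846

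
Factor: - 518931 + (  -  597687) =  - 1116618 = -  2^1*3^1*186103^1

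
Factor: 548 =2^2*137^1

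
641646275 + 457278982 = 1098925257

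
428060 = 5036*85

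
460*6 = 2760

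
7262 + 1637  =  8899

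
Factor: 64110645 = 3^2 * 5^1*1424681^1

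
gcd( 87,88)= 1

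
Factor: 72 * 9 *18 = 2^4*3^6 = 11664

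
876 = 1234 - 358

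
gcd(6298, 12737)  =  47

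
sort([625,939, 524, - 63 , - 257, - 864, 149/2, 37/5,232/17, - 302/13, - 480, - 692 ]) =[ - 864, - 692,  -  480, -257, - 63,- 302/13, 37/5, 232/17, 149/2 , 524, 625, 939]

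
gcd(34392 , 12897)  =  4299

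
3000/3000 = 1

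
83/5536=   83/5536=0.01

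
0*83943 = 0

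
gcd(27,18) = 9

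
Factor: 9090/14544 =5/8  =  2^( - 3)*5^1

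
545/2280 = 109/456 = 0.24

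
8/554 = 4/277 = 0.01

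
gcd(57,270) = 3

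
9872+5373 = 15245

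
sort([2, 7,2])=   [ 2, 2, 7]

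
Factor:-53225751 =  - 3^1*1021^1*17377^1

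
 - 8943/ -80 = 111 + 63/80 = 111.79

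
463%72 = 31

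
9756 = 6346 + 3410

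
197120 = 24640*8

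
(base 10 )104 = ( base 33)35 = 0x68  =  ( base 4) 1220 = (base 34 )32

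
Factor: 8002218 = 2^1*3^1 * 7^1*190529^1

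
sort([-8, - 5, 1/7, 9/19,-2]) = [ -8, - 5, - 2, 1/7, 9/19 ]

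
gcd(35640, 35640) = 35640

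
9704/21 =462 + 2/21 = 462.10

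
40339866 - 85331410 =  - 44991544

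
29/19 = 29/19= 1.53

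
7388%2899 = 1590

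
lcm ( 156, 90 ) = 2340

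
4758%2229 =300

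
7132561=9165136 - 2032575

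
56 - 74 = -18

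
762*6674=5085588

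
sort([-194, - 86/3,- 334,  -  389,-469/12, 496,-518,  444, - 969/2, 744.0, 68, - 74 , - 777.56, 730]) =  [-777.56,-518,-969/2,-389, - 334, - 194,-74,-469/12,-86/3, 68 , 444, 496, 730,744.0] 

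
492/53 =492/53 = 9.28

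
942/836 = 471/418 = 1.13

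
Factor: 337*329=110873 = 7^1  *47^1* 337^1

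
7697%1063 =256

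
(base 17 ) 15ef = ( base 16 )19D3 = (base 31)6r8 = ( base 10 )6611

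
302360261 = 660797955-358437694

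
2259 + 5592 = 7851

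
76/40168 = 19/10042 = 0.00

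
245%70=35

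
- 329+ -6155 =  - 6484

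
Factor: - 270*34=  - 2^2*3^3 * 5^1*17^1 =-9180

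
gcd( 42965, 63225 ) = 5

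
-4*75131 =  - 300524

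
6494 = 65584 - 59090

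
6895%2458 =1979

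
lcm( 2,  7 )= 14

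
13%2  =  1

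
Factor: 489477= 3^1*167^1*977^1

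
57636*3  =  172908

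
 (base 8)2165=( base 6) 5141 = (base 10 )1141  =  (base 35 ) wl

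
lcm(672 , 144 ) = 2016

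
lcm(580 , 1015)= 4060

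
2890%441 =244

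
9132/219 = 41 + 51/73 = 41.70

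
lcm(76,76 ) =76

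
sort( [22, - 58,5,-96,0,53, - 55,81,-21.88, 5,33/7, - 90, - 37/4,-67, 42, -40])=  [ - 96, - 90,  -  67 ,-58, - 55,-40, -21.88, - 37/4, 0,33/7, 5,5,  22,42,53, 81] 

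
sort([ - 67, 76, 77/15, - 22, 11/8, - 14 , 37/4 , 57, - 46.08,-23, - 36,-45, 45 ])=[-67,-46.08, - 45,-36, - 23, - 22, - 14, 11/8,  77/15,37/4 , 45,57, 76] 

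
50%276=50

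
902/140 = 6 + 31/70 = 6.44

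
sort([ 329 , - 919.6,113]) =[ - 919.6 , 113,329]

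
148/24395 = 148/24395 = 0.01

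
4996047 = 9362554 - 4366507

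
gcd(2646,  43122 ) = 6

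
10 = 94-84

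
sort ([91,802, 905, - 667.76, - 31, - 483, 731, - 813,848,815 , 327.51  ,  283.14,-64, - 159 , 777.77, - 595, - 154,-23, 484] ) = [ - 813 , - 667.76, - 595, - 483, - 159, - 154, - 64, - 31, - 23,  91,283.14, 327.51 , 484, 731,777.77 , 802,815, 848, 905] 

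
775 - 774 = 1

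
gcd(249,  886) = 1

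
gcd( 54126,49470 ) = 582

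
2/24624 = 1/12312 = 0.00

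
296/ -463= - 1 + 167/463 = -  0.64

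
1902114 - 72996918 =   -  71094804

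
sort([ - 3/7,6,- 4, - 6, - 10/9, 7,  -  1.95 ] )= [  -  6, - 4, - 1.95,-10/9,-3/7,6,7 ]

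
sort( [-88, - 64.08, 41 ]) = [ - 88, - 64.08, 41] 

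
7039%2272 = 223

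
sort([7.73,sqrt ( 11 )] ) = [ sqrt(11 ), 7.73 ]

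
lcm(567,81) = 567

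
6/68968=3/34484  =  0.00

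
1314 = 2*657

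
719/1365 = 719/1365 = 0.53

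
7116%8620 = 7116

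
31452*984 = 30948768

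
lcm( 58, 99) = 5742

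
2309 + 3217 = 5526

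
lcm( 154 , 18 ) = 1386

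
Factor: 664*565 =2^3 * 5^1 * 83^1*113^1 = 375160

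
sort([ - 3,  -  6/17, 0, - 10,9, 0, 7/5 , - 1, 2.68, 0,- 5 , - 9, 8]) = [-10,-9 , - 5,  -  3, - 1,  -  6/17,  0,0, 0,7/5, 2.68,8, 9 ] 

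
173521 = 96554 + 76967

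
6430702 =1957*3286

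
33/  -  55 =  - 3/5= - 0.60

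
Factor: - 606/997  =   - 2^1  *3^1*101^1*997^ ( - 1)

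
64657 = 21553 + 43104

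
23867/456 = 23867/456 = 52.34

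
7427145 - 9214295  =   - 1787150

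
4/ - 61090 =-1 + 30543/30545 = -  0.00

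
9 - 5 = 4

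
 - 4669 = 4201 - 8870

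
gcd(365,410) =5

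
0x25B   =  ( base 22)159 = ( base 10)603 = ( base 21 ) 17f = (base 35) h8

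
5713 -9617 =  - 3904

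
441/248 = 1+193/248 = 1.78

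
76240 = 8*9530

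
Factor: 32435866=2^1*16217933^1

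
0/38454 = 0 = 0.00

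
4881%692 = 37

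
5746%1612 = 910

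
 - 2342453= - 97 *24149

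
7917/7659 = 2639/2553 = 1.03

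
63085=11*5735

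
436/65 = 6 + 46/65  =  6.71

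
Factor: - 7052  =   - 2^2*41^1*43^1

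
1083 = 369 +714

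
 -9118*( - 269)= 2452742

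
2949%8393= 2949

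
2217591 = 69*32139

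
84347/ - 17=-4962 + 7/17 =- 4961.59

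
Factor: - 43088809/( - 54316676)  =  2^( - 2)*29^1*1485821^1*13579169^( - 1 ) 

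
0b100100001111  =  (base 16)90f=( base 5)33234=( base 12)1413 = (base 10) 2319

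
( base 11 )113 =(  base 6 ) 343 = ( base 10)135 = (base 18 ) 79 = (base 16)87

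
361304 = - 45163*(- 8 )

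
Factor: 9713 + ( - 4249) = 5464 = 2^3*683^1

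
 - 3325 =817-4142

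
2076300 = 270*7690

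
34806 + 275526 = 310332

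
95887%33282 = 29323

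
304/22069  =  304/22069 = 0.01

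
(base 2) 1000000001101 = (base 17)E3C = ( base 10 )4109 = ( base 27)5h5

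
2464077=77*32001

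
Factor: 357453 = 3^5 * 1471^1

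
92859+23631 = 116490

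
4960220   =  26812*185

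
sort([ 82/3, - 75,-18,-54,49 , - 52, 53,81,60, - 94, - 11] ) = [-94, - 75,  -  54, - 52, - 18, - 11,82/3 , 49,53, 60,81]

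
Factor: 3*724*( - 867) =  - 1883124 = - 2^2 * 3^2 * 17^2*181^1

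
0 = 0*74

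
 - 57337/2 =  - 28669 + 1/2 = - 28668.50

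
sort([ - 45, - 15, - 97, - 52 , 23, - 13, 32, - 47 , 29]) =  [ -97, - 52, - 47, - 45, - 15,-13,23,29, 32]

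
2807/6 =467 + 5/6 = 467.83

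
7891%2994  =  1903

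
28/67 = 28/67=0.42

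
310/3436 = 155/1718=0.09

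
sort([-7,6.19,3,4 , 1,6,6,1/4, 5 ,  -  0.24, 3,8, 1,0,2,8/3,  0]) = [ - 7,-0.24, 0, 0, 1/4,1,  1, 2, 8/3,3,3,4, 5, 6,6,6.19,  8]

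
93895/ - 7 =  - 93895/7= - 13413.57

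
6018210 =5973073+45137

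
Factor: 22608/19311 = 2^4* 3^1*41^(-1 ) = 48/41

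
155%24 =11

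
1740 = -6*(-290) 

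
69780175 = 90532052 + -20751877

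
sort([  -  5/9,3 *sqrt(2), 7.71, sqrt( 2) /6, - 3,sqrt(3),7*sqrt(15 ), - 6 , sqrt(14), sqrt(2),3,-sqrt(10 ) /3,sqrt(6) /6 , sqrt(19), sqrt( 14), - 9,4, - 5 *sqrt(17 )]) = [ - 5*sqrt(17),-9,-6, - 3, - sqrt(10)/3, - 5/9, sqrt(2)/6,sqrt(6) /6, sqrt(2),sqrt(3),3,sqrt(14 ),sqrt(14),4 , 3  *  sqrt ( 2) , sqrt(19 ),7.71,7*sqrt(15 )] 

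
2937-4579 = -1642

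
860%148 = 120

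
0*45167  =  0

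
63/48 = 21/16 = 1.31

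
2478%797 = 87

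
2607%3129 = 2607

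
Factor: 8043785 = 5^1*103^1 * 15619^1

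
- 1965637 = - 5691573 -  - 3725936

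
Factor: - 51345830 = -2^1 * 5^1 * 929^1*5527^1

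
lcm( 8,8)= 8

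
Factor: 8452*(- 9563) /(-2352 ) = 2^ (  -  2)*3^(  -  1) *7^( - 2)*73^1*131^1*2113^1 = 20206619/588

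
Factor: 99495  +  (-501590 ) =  - 402095 = - 5^1*137^1*587^1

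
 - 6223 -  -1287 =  -4936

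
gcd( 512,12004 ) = 4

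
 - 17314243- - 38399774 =21085531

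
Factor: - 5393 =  - 5393^1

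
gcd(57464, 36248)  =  8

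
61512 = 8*7689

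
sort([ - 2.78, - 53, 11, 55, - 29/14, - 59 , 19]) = [ - 59, - 53, - 2.78, - 29/14, 11, 19, 55] 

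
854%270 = 44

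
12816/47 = 12816/47 = 272.68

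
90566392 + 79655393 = 170221785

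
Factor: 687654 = 2^1*3^2*11^1*23^1*151^1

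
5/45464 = 5/45464 = 0.00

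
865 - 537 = 328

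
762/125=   6 + 12/125 = 6.10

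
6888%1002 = 876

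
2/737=2/737 = 0.00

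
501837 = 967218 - 465381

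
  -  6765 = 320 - 7085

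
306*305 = 93330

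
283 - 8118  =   - 7835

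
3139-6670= -3531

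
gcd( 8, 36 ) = 4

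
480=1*480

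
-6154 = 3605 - 9759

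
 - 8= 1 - 9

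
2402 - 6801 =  - 4399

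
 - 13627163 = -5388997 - 8238166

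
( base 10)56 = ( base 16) 38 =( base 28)20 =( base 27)22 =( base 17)35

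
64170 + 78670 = 142840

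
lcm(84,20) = 420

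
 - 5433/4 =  - 1359 + 3/4= -1358.25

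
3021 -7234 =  - 4213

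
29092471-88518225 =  - 59425754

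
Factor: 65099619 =3^4*13^1*211^1*293^1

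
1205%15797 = 1205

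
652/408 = 163/102 = 1.60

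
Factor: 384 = 2^7*3^1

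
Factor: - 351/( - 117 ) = 3^1 = 3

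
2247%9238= 2247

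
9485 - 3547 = 5938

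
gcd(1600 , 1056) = 32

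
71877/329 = 71877/329 = 218.47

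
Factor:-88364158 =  - 2^1*44182079^1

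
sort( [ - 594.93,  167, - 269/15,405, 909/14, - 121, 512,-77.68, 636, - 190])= [ - 594.93,-190, -121, - 77.68,  -  269/15,909/14,167,405, 512 , 636]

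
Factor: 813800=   2^3 * 5^2*13^1*313^1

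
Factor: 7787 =13^1*599^1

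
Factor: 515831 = 17^1* 19^1* 1597^1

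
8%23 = 8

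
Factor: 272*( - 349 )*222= -2^5 *3^1*17^1*37^1*349^1  =  - 21074016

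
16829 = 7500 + 9329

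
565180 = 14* 40370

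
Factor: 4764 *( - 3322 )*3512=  - 2^6 *3^1*11^1*151^1 * 397^1*439^1 =- 55580940096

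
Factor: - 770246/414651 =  - 2^1*3^ ( - 1 )*89^( - 1)*353^1 *1091^1*1553^( - 1)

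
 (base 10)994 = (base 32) V2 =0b1111100010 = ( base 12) 6AA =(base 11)824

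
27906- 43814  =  -15908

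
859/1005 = 859/1005 = 0.85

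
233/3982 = 233/3982 = 0.06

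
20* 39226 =784520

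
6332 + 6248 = 12580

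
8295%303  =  114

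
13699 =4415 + 9284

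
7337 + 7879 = 15216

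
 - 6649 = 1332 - 7981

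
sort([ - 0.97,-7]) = [-7, - 0.97]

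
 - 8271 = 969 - 9240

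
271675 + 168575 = 440250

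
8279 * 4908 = 40633332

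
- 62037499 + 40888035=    - 21149464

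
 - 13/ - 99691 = 13/99691=0.00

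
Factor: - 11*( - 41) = 451= 11^1*41^1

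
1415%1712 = 1415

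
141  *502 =70782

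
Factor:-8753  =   - 8753^1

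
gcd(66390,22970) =10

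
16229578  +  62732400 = 78961978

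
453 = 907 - 454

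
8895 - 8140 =755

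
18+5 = 23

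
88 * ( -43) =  - 3784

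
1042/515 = 1042/515 =2.02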